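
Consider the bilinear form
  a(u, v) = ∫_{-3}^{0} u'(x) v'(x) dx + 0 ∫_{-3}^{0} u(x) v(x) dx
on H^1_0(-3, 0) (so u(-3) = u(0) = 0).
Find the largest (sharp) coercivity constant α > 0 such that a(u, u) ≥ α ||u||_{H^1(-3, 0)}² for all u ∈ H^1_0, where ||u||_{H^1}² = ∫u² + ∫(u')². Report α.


α = π^2/(9 + π^2)

Coercivity of a(·,·) on H^1_0(-3, 0) means a(u, u) ≥ α ||u||_{H^1}² for every u ∈ H^1_0.
The interval has length L = 3, and Poincaré/coercivity depend only on L. Here a(u, u) = ∫(u')² + (0)·∫u².
Here c = 0, so a(u,u) = ∫(u')² alone. The condition a(u,u) ≥ α||u||_{H^1}² reads (1−α)∫(u')² ≥ (α−c)∫u². Any admissible α is ≤ 1 (rapidly oscillating u have ∫u²/∫(u')² → 0), and α = 1 would force 0 ≥ (1−c)∫u², impossible since c < 1; so 1−α > 0. By the sharp Poincaré inequality on H^1_0 of an interval of length L, ∫(u')² ≥ (π/L)²∫u² with equality for the first sine mode sin(π(x−x₀)/L) (x₀ the left endpoint), so the inequality holds for all u iff (1−α)(π/L)² ≥ α − c, i.e. α ≤ ((π/L)² + c)/((π/L)² + 1) = (1 + c(L/π)²)/(1 + (L/π)²). (Direct route, valid since c ≤ 0: Poincaré gives c∫u² ≥ c(L/π)²∫(u')², so a(u,u) ≥ (1 + c(L/π)²)∫(u')², while ||u||_{H^1}² ≤ (1 + (L/π)²)∫(u')²; dividing yields the same α.) With (π/L)² = π^2/9 and c = 0, the largest admissible constant is α = ((π/L)² + c)/((π/L)² + 1).
Simplifying, α = π^2/(9 + π^2).


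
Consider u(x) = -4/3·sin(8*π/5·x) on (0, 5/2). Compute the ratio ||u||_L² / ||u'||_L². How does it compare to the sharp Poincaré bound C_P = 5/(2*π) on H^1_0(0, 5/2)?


||u||_L² / ||u'||_L² = 5/(8*π) < C_P = 5/(2*π).

u(x) = -4/3·sin(8*π/5·x), so u'(x) = -32*π*cos(8*π*x/5)/15.
Writing u(x) = A·sin(kπx/L) with A = -4/3 and k = 4, use ∫_0^L sin²(kπx/L) dx = L/2 and ∫_0^L cos²(kπx/L) dx = L/2.
u² = 16/9·sin²(8*π/5·x) and (u')² = 1024*π^2/225·cos²(8*π/5·x), and each of sin², cos² integrates to L/2 = 5/4 over (0, 5/2).
∫_0^5/2 u² dx = 20/9, so ||u||_L² = 2*sqrt(5)/3.
∫_0^5/2 (u')² dx = 256*π^2/45, so ||u'||_L² = 16*sqrt(5)*π/15.
Ratio ||u||_L² / ||u'||_L² = 5/(8*π).
Sharp Poincaré constant on H^1_0(0, 5/2) is C_P = L/π = 5/(2*π), achieved by sin(2*π/5·x).
This is the k = 4 harmonic; the ratio L/(kπ) is strictly less than C_P = L/π, consistent with the sharp inequality ||u||_L² ≤ C_P ||u'||_L².


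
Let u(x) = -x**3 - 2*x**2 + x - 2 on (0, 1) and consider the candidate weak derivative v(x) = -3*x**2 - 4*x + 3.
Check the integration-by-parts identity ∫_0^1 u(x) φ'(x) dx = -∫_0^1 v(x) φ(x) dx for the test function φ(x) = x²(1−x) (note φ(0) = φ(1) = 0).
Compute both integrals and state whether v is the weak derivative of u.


LHS = 13/60, RHS = 1/20. No, v is not the weak derivative of u.

u(x) = -x**3 - 2*x**2 + x - 2, classical derivative u'(x) = -3*x**2 - 4*x + 1.
φ(x) = x²(1−x), so φ'(x) = x*(2 - 3*x).
Note φ(0) = φ(1) = 0, so the boundary term u·φ vanishes.
LHS = ∫_0^1 u(x) φ'(x) dx = ∫_0^1 (3*x^5 + 4*x^4 - 7*x^3 + 8*x^2 - 4*x) dx. Term by term:
  ∫_0^1 3*x^5 dx = 1/2;  ∫_0^1 4*x^4 dx = 4/5;  ∫_0^1 -7*x^3 dx = -7/4;
  ∫_0^1 8*x^2 dx = 8/3;  ∫_0^1 -4*x dx = -2.
Sum: 1/2 + 4/5 − 7/4 + 8/3 − 2 = 13/60.
So LHS = 13/60.
∫_0^1 v(x) φ(x) dx = ∫_0^1 (3*x^5 + x^4 - 7*x^3 + 3*x^2) dx. Term by term:
  ∫_0^1 3*x^5 dx = 1/2;  ∫_0^1 x^4 dx = 1/5;  ∫_0^1 -7*x^3 dx = -7/4;
  ∫_0^1 3*x^2 dx = 1.
Sum: 1/2 + 1/5 − 7/4 + 1 = -1/20.
So RHS = -∫_0^1 v(x) φ(x) dx = 1/20.
LHS − RHS = 1/6 ≠ 0, so the identity fails.
(For a valid weak derivative the identity must hold for EVERY test function, in particular this one. The failure shows v is NOT the weak derivative of u.)
Correct weak derivative would be u'(x) = -3*x**2 - 4*x + 1.


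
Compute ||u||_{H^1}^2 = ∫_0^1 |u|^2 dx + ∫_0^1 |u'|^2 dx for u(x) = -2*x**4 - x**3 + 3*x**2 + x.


||u||_{H^1}^2 = 295/63

The H^1 norm (squared) on an interval (0, L) is
  ||u||_{H^1}^2 = ∫_0^L u(x)^2 dx + ∫_0^L u'(x)^2 dx.
Compute u'(x) = -8*x**3 - 3*x**2 + 6*x + 1.
Then u(x)^2 = 4*x**8 + 4*x**7 - 11*x**6 - 10*x**5 + 7*x**4 + 6*x**3 + x**2 and u'(x)^2 = 64*x**6 + 48*x**5 - 87*x**4 - 52*x**3 + 30*x**2 + 12*x + 1.
Integrate each monomial from 0 to 1 using ∫_0^1 c·x^n dx = c·1^(n+1)/(n+1):
  ∫_0^1 u(x)^2 dx = ∫_0^1 (4*x^8 + 4*x^7 - 11*x^6 - 10*x^5 + 7*x^4 + 6*x^3 + x^2) dx. Term by term:
    ∫_0^1 4*x^8 dx = 4/9;  ∫_0^1 4*x^7 dx = 1/2;  ∫_0^1 -11*x^6 dx = -11/7;
    ∫_0^1 -10*x^5 dx = -5/3;  ∫_0^1 7*x^4 dx = 7/5;  ∫_0^1 6*x^3 dx = 3/2;
    ∫_0^1 x^2 dx = 1/3.
  Sum: 4/9 + 1/2 − 11/7 − 5/3 + 7/5 + 3/2 + 1/3 = 296/315.
  ∫_0^1 u'(x)^2 dx = ∫_0^1 (64*x^6 + 48*x^5 - 87*x^4 - 52*x^3 + 30*x^2 + 12*x + 1) dx. Term by term:
    ∫_0^1 64*x^6 dx = 64/7;  ∫_0^1 48*x^5 dx = 8;  ∫_0^1 -87*x^4 dx = -87/5;
    ∫_0^1 -52*x^3 dx = -13;  ∫_0^1 30*x^2 dx = 10;  ∫_0^1 12*x dx = 6;
    ∫_0^1 1 dx = 1.
  Sum: 64/7 + 8 − 87/5 − 13 + 10 + 6 + 1 = 131/35.
Adding: ||u||_{H^1}^2 = 296/315 + 131/35 = 295/63.


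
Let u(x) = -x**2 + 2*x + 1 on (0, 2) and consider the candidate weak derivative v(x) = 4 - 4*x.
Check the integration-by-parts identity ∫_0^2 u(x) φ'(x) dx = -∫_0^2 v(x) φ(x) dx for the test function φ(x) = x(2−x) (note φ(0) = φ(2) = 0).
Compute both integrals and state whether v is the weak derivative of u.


LHS = 0, RHS = 0. No, v is not the weak derivative of u.

u(x) = -x**2 + 2*x + 1, classical derivative u'(x) = 2 - 2*x.
φ(x) = x(2−x), so φ'(x) = 2 - 2*x.
Note φ(0) = φ(2) = 0, so the boundary term u·φ vanishes.
LHS = ∫_0^2 u(x) φ'(x) dx = ∫_0^2 (2*x^3 - 6*x^2 + 2*x + 2) dx. Term by term:
  ∫_0^2 2*x^3 dx = 8;  ∫_0^2 -6*x^2 dx = -16;  ∫_0^2 2*x dx = 4;
  ∫_0^2 2 dx = 4.
Sum: 8 − 16 + 4 + 4 = 0.
So LHS = 0.
∫_0^2 v(x) φ(x) dx = ∫_0^2 (4*x^3 - 12*x^2 + 8*x) dx. Term by term:
  ∫_0^2 4*x^3 dx = 16;  ∫_0^2 -12*x^2 dx = -32;  ∫_0^2 8*x dx = 16.
Sum: 16 − 32 + 16 = 0.
So RHS = -∫_0^2 v(x) φ(x) dx = 0.
LHS = RHS, so the identity holds for this particular φ. But this is necessary, not sufficient: a weak derivative must satisfy the identity for EVERY test function in C_c^∞(0, 2).
Here u is smooth, so its weak derivative equals its classical derivative u'(x) = 2 - 2*x. Since v(x) = 4 - 4*x ≠ u'(x), v is NOT the weak derivative of u — the agreement for this single φ is a coincidence (the difference v − u' happens to be L²-orthogonal to this φ).


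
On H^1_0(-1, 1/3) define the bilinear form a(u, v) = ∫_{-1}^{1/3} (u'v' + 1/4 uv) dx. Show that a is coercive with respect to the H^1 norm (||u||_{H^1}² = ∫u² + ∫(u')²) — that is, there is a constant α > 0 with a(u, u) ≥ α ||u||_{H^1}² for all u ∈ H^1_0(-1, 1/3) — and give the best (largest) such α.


α = (4 + 9*π^2)/(16 + 9*π^2)

Coercivity of a(·,·) on H^1_0(-1, 1/3) means a(u, u) ≥ α ||u||_{H^1}² for every u ∈ H^1_0.
The interval has length L = 4/3, and Poincaré/coercivity depend only on L. Here a(u, u) = ∫(u')² + (1/4)·∫u².
Here 0 < c = 1/4 < 1. The condition a(u,u) ≥ α||u||_{H^1}² reads (1−α)∫(u')² ≥ (α−c)∫u². Any admissible α is ≤ 1 (rapidly oscillating u have ∫u²/∫(u')² → 0), and α = 1 would force 0 ≥ (1−c)∫u², impossible since c < 1; so 1−α > 0. By the sharp Poincaré inequality on H^1_0 of an interval of length L, ∫(u')² ≥ (π/L)²∫u² with equality for the first sine mode sin(π(x−x₀)/L) (x₀ the left endpoint), so the inequality holds for all u iff (1−α)(π/L)² ≥ α − c, i.e. α ≤ ((π/L)² + c)/((π/L)² + 1) = (1 + c(L/π)²)/(1 + (L/π)²). With (π/L)² = 9*π^2/16 and c = 1/4, the largest admissible constant is α = ((π/L)² + c)/((π/L)² + 1).
Simplifying, α = (4 + 9*π^2)/(16 + 9*π^2).


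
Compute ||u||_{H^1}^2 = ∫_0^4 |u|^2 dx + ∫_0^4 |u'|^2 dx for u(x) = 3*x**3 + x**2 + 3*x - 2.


||u||_{H^1}^2 = 342700/7

The H^1 norm (squared) on an interval (0, L) is
  ||u||_{H^1}^2 = ∫_0^L u(x)^2 dx + ∫_0^L u'(x)^2 dx.
Compute u'(x) = 9*x**2 + 2*x + 3.
Then u(x)^2 = 9*x**6 + 6*x**5 + 19*x**4 - 6*x**3 + 5*x**2 - 12*x + 4 and u'(x)^2 = 81*x**4 + 36*x**3 + 58*x**2 + 12*x + 9.
Integrate each monomial from 0 to 4 using ∫_0^4 c·x^n dx = c·4^(n+1)/(n+1):
  ∫_0^4 u(x)^2 dx = ∫_0^4 (9*x^6 + 6*x^5 + 19*x^4 - 6*x^3 + 5*x^2 - 12*x + 4) dx. Term by term:
    ∫_0^4 9*x^6 dx = 147456/7;  ∫_0^4 6*x^5 dx = 4096;  ∫_0^4 19*x^4 dx = 19456/5;
    ∫_0^4 -6*x^3 dx = -384;  ∫_0^4 5*x^2 dx = 320/3;  ∫_0^4 -12*x dx = -96;
    ∫_0^4 4 dx = 16.
  Sum: 147456/7 + 4096 + 19456/5 − 384 + 320/3 − 96 + 16 = 3012976/105.
  ∫_0^4 u'(x)^2 dx = ∫_0^4 (81*x^4 + 36*x^3 + 58*x^2 + 12*x + 9) dx. Term by term:
    ∫_0^4 81*x^4 dx = 82944/5;  ∫_0^4 36*x^3 dx = 2304;  ∫_0^4 58*x^2 dx = 3712/3;
    ∫_0^4 12*x dx = 96;  ∫_0^4 9 dx = 36.
  Sum: 82944/5 + 2304 + 3712/3 + 96 + 36 = 303932/15.
Adding: ||u||_{H^1}^2 = 3012976/105 + 303932/15 = 342700/7.


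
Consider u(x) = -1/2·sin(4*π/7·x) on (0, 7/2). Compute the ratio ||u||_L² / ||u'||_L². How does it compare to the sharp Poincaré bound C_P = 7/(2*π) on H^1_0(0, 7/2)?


||u||_L² / ||u'||_L² = 7/(4*π) < C_P = 7/(2*π).

u(x) = -1/2·sin(4*π/7·x), so u'(x) = -2*π*cos(4*π*x/7)/7.
Writing u(x) = A·sin(kπx/L) with A = -1/2 and k = 2, use ∫_0^L sin²(kπx/L) dx = L/2 and ∫_0^L cos²(kπx/L) dx = L/2.
u² = 1/4·sin²(4*π/7·x) and (u')² = 4*π^2/49·cos²(4*π/7·x), and each of sin², cos² integrates to L/2 = 7/4 over (0, 7/2).
∫_0^7/2 u² dx = 7/16, so ||u||_L² = sqrt(7)/4.
∫_0^7/2 (u')² dx = π^2/7, so ||u'||_L² = sqrt(7)*π/7.
Ratio ||u||_L² / ||u'||_L² = 7/(4*π).
Sharp Poincaré constant on H^1_0(0, 7/2) is C_P = L/π = 7/(2*π), achieved by sin(2*π/7·x).
This is the k = 2 harmonic; the ratio L/(kπ) is strictly less than C_P = L/π, consistent with the sharp inequality ||u||_L² ≤ C_P ||u'||_L².


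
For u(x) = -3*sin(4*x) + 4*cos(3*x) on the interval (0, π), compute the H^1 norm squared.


||u||_{H^1(0,π)}^2 = -1920/7 + 313*π/2

u'(x) = -12*sin(3*x) - 12*cos(4*x).
Expand u² and (u')² and integrate term by term on (0, π), using: for integers n ≥ 1, ∫_0^π sin²(nx) dx = ∫_0^π cos²(nx) dx = π/2; for n ≠ n', ∫_0^π sin(nx)sin(n'x) dx = ∫_0^π cos(nx)cos(n'x) dx = 0; and by product-to-sum, ∫_0^π sin(nx)cos(n'x) dx = ½∫_0^π [sin((n+n')x) + sin((n−n')x)] dx, which is 0 when n+n' is even and 2n/(n²−n'²) when n+n' is odd (it need not vanish on (0, π)).
  u² squared terms: (-3)²·∫sin(4x)² dx = 9·π/2 = 9*π/2;  (4)²·∫cos(3x)² dx = 16·π/2 = 8*π.
  u² cross terms: 2·(-3)·(4)·∫sin(4x)·cos(3x) dx = -24·(8/7) = -192/7.
  So ∫_0^π u² dx = 9*π/2 + 8*π − 192/7 = -192/7 + 25*π/2.
  (u')² squared terms: (-12)²·∫cos(4x)² dx = 144·π/2 = 72*π;  (-12)²·∫sin(3x)² dx = 144·π/2 = 72*π.
  (u')² cross terms: 2·(-12)·(-12)·∫cos(4x)·sin(3x) dx = 288·(-6/7) = -1728/7.
  So ∫_0^π (u')² dx = 72*π + 72*π − 1728/7 = -1728/7 + 144*π.
||u||_{H^1}^2 = (-192/7 + 25*π/2) + (-1728/7 + 144*π) = -1920/7 + 313*π/2.


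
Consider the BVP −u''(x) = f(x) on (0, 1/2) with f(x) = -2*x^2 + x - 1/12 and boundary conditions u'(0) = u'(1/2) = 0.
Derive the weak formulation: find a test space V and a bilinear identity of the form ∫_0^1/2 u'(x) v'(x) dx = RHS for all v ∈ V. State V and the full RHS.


V = H^1(0, 1/2) (no boundary constraint on v; u is determined up to an additive constant); weak form: ∫_0^1/2 u'v' dx = ∫_0^1/2 (-2*x^2 + x - 1/12) v dx for all v ∈ V.

Multiply both sides by a test function v and integrate from 0 to 1/2:
  ∫_0^1/2 −u''(x) v(x) dx = ∫_0^1/2 f(x) v(x) dx.
Integrate the LHS by parts once:
  ∫_0^1/2 −u'' v dx = −[u'(x) v(x)]_0^1/2 + ∫_0^1/2 u'(x) v'(x) dx.
Thus ∫_0^1/2 u'(x) v'(x) dx = ∫_0^1/2 f(x) v(x) dx + [u'(x) v(x)]_0^1/2.
Choose V so that boundary terms are either known or forced to vanish.
u has homogeneous Neumann: u'(0) = u'(1/2) = 0. So [u' v]_0^1/2 = 0·v(1/2) − 0·v(0) = 0 for any v; take V = H^1(0, 1/2).
Weak formulation: find u (satisfying any essential BC) such that ∫_0^1/2 u'(x) v'(x) dx = ∫_0^1/2 f v dx for all v ∈ V (homogeneous Neumann, so boundary terms vanish).
Substituting f(x) = -2*x^2 + x - 1/12, the right-hand side is ∫_0^1/2 (-2*x^2 + x - 1/12) v dx.
Compatibility check (pure Neumann): taking v ≡ 1 ∈ V gives 0 = ∫_0^1/2 f dx + (0) − (0), i.e. ∫_0^1/2 f dx must equal u'(0) − u'(1/2) = 0. Indeed ∫_0^1/2 (-2*x^2 + x - 1/12) dx = 0, so the data are compatible. The solution is then unique only up to an additive constant (fix it e.g. by requiring ∫_0^1/2 u dx = 0).


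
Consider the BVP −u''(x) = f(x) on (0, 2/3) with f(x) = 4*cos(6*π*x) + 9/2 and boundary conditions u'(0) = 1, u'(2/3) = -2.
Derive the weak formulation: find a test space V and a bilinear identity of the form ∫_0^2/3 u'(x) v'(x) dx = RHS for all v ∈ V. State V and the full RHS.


V = H^1(0, 2/3) (v unrestricted at boundary; u is determined up to an additive constant); weak form: ∫_0^2/3 u'v' dx = ∫_0^2/3 (4*cos(6*π*x) + 9/2) v dx − 2·v(2/3) − v(0) for all v ∈ V.

Multiply both sides by a test function v and integrate from 0 to 2/3:
  ∫_0^2/3 −u''(x) v(x) dx = ∫_0^2/3 f(x) v(x) dx.
Integrate the LHS by parts once:
  ∫_0^2/3 −u'' v dx = −[u'(x) v(x)]_0^2/3 + ∫_0^2/3 u'(x) v'(x) dx.
Thus ∫_0^2/3 u'(x) v'(x) dx = ∫_0^2/3 f(x) v(x) dx + [u'(x) v(x)]_0^2/3.
Choose V so that boundary terms are either known or forced to vanish.
u has inhomogeneous Neumann u'(0) = 1, u'(2/3) = -2. [u' v]_0^2/3 = (-2)·v(2/3) − (1)·v(0) = − 2·v(2/3) − v(0). Take V = H^1(0, 2/3); boundary term becomes part of RHS.
Weak formulation: find u (satisfying any essential BC) such that ∫_0^2/3 u'(x) v'(x) dx = ∫_0^2/3 f v dx − 2·v(2/3) − v(0) for all v ∈ V (Neumann data are natural BCs: they enter the RHS as boundary terms).
Substituting f(x) = 4*cos(6*π*x) + 9/2, the right-hand side is ∫_0^2/3 (4*cos(6*π*x) + 9/2) v dx − 2·v(2/3) − v(0).
Compatibility check (pure Neumann): taking v ≡ 1 ∈ V gives 0 = ∫_0^2/3 f dx + (-2) − (1), i.e. ∫_0^2/3 f dx must equal u'(0) − u'(2/3) = 3. Indeed ∫_0^2/3 (4*cos(6*π*x) + 9/2) dx = 3, so the data are compatible. The solution is then unique only up to an additive constant (fix it e.g. by requiring ∫_0^2/3 u dx = 0).


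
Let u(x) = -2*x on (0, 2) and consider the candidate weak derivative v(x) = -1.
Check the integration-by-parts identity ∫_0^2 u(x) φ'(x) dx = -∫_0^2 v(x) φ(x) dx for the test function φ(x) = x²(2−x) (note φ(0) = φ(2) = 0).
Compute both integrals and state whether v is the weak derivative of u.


LHS = 8/3, RHS = 4/3. No, v is not the weak derivative of u.

u(x) = -2*x, classical derivative u'(x) = -2.
φ(x) = x²(2−x), so φ'(x) = x*(4 - 3*x).
Note φ(0) = φ(2) = 0, so the boundary term u·φ vanishes.
LHS = ∫_0^2 u(x) φ'(x) dx = ∫_0^2 (6*x^3 - 8*x^2) dx. Term by term:
  ∫_0^2 6*x^3 dx = 24;  ∫_0^2 -8*x^2 dx = -64/3.
Sum: 24 − 64/3 = 8/3.
So LHS = 8/3.
∫_0^2 v(x) φ(x) dx = ∫_0^2 (x^3 - 2*x^2) dx. Term by term:
  ∫_0^2 x^3 dx = 4;  ∫_0^2 -2*x^2 dx = -16/3.
Sum: 4 − 16/3 = -4/3.
So RHS = -∫_0^2 v(x) φ(x) dx = 4/3.
LHS − RHS = 4/3 ≠ 0, so the identity fails.
(For a valid weak derivative the identity must hold for EVERY test function, in particular this one. The failure shows v is NOT the weak derivative of u.)
Correct weak derivative would be u'(x) = -2.


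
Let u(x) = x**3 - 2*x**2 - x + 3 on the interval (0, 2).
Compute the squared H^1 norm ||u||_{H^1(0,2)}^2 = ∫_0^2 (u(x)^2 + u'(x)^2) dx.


||u||_{H^1}^2 = 1192/105

The H^1 norm (squared) on an interval (0, L) is
  ||u||_{H^1}^2 = ∫_0^L u(x)^2 dx + ∫_0^L u'(x)^2 dx.
Compute u'(x) = 3*x**2 - 4*x - 1.
Then u(x)^2 = x**6 - 4*x**5 + 2*x**4 + 10*x**3 - 11*x**2 - 6*x + 9 and u'(x)^2 = 9*x**4 - 24*x**3 + 10*x**2 + 8*x + 1.
Integrate each monomial from 0 to 2 using ∫_0^2 c·x^n dx = c·2^(n+1)/(n+1):
  ∫_0^2 u(x)^2 dx = ∫_0^2 (x^6 - 4*x^5 + 2*x^4 + 10*x^3 - 11*x^2 - 6*x + 9) dx. Term by term:
    ∫_0^2 x^6 dx = 128/7;  ∫_0^2 -4*x^5 dx = -128/3;  ∫_0^2 2*x^4 dx = 64/5;
    ∫_0^2 10*x^3 dx = 40;  ∫_0^2 -11*x^2 dx = -88/3;  ∫_0^2 -6*x dx = -12;
    ∫_0^2 9 dx = 18.
  Sum: 128/7 − 128/3 + 64/5 + 40 − 88/3 − 12 + 18 = 178/35.
  ∫_0^2 u'(x)^2 dx = ∫_0^2 (9*x^4 - 24*x^3 + 10*x^2 + 8*x + 1) dx. Term by term:
    ∫_0^2 9*x^4 dx = 288/5;  ∫_0^2 -24*x^3 dx = -96;  ∫_0^2 10*x^2 dx = 80/3;
    ∫_0^2 8*x dx = 16;  ∫_0^2 1 dx = 2.
  Sum: 288/5 − 96 + 80/3 + 16 + 2 = 94/15.
Adding: ||u||_{H^1}^2 = 178/35 + 94/15 = 1192/105.


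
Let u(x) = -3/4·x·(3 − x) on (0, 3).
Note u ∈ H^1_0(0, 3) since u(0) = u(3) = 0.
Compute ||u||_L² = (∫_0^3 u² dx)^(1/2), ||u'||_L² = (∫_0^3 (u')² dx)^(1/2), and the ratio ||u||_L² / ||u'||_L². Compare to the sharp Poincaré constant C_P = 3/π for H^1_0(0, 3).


||u||_L² / ||u'||_L² = 3*sqrt(10)/10 < C_P = 3/π.

u(x) = -3/4·x·(3 − x), so u'(x) = 3*x/2 - 9/4.
u(x) = -3/4·x·(3 − x) vanishes at x = 0 and x = 3, so u ∈ H^1_0(0, 3). Differentiate via the product rule and integrate the resulting polynomials term by term.
  ∫_0^3 u² dx = ∫_0^3 (9*x^4/16 - 27*x^3/8 + 81*x^2/16) dx. Term by term:
    ∫_0^3 9*x^4/16 dx = 2187/80;  ∫_0^3 -27*x^3/8 dx = -2187/32;  ∫_0^3 81*x^2/16 dx = 729/16.
  Sum: 2187/80 − 2187/32 + 729/16 = 729/160.
  ∫_0^3 (u')² dx = ∫_0^3 (9*x^2/4 - 27*x/4 + 81/16) dx. Term by term:
    ∫_0^3 9*x^2/4 dx = 81/4;  ∫_0^3 -27*x/4 dx = -243/8;  ∫_0^3 81/16 dx = 243/16.
  Sum: 81/4 − 243/8 + 243/16 = 81/16.
∫_0^3 u² dx = 729/160, so ||u||_L² = 27*sqrt(10)/40.
∫_0^3 (u')² dx = 81/16, so ||u'||_L² = 9/4.
Ratio ||u||_L² / ||u'||_L² = 3*sqrt(10)/10.
Sharp Poincaré constant on H^1_0(0, 3) is C_P = L/π = 3/π, achieved by sin(π/3·x).
A polynomial bump cannot attain the sharp Poincaré constant (only the first sine eigenfunction does), so the ratio is strictly less than C_P, consistent with ||u||_L² ≤ C_P ||u'||_L².


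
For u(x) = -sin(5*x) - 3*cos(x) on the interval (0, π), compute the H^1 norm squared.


||u||_{H^1(0,π)}^2 = 22*π

u'(x) = 3*sin(x) - 5*cos(5*x).
Expand u² and (u')² and integrate term by term on (0, π), using: for integers n ≥ 1, ∫_0^π sin²(nx) dx = ∫_0^π cos²(nx) dx = π/2; for n ≠ n', ∫_0^π sin(nx)sin(n'x) dx = ∫_0^π cos(nx)cos(n'x) dx = 0; and by product-to-sum, ∫_0^π sin(nx)cos(n'x) dx = ½∫_0^π [sin((n+n')x) + sin((n−n')x)] dx, which is 0 when n+n' is even and 2n/(n²−n'²) when n+n' is odd (it need not vanish on (0, π)).
  u² squared terms: (-1)²·∫sin(5x)² dx = 1·π/2 = π/2;  (-3)²·∫cos(x)² dx = 9·π/2 = 9*π/2.
  u² cross terms: 2·(-1)·(-3)·∫sin(5x)·cos(x) dx = 6·(0) = 0.
  So ∫_0^π u² dx = π/2 + 9*π/2 + 0 = 5*π.
  (u')² squared terms: (-5)²·∫cos(5x)² dx = 25·π/2 = 25*π/2;  (3)²·∫sin(x)² dx = 9·π/2 = 9*π/2.
  (u')² cross terms: 2·(-5)·(3)·∫cos(5x)·sin(x) dx = -30·(0) = 0.
  So ∫_0^π (u')² dx = 25*π/2 + 9*π/2 + 0 = 17*π.
||u||_{H^1}^2 = (5*π) + (17*π) = 22*π.


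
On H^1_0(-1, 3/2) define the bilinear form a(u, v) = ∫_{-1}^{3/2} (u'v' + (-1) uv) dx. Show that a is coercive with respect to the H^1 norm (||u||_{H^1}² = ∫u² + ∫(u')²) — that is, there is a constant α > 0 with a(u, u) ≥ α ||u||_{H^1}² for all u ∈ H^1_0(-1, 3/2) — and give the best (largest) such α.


α = (-25 + 4*π^2)/(25 + 4*π^2)

Coercivity of a(·,·) on H^1_0(-1, 3/2) means a(u, u) ≥ α ||u||_{H^1}² for every u ∈ H^1_0.
The interval has length L = 5/2, and Poincaré/coercivity depend only on L. Here a(u, u) = ∫(u')² + (-1)·∫u².
Here c = -1 < 0 with |c| < (π/L)² = 4*π^2/25, so coercivity still holds. The condition a(u,u) ≥ α||u||_{H^1}² reads (1−α)∫(u')² ≥ (α−c)∫u². Any admissible α is ≤ 1 (rapidly oscillating u have ∫u²/∫(u')² → 0), and α = 1 would force 0 ≥ (1−c)∫u², impossible since c < 1; so 1−α > 0. By the sharp Poincaré inequality on H^1_0 of an interval of length L, ∫(u')² ≥ (π/L)²∫u² with equality for the first sine mode sin(π(x−x₀)/L) (x₀ the left endpoint), so the inequality holds for all u iff (1−α)(π/L)² ≥ α − c, i.e. α ≤ ((π/L)² + c)/((π/L)² + 1) = (1 + c(L/π)²)/(1 + (L/π)²). (Direct route, valid since c ≤ 0: Poincaré gives c∫u² ≥ c(L/π)²∫(u')², so a(u,u) ≥ (1 + c(L/π)²)∫(u')², while ||u||_{H^1}² ≤ (1 + (L/π)²)∫(u')²; dividing yields the same α.) With (π/L)² = 4*π^2/25 and c = -1, the largest admissible constant is α = ((π/L)² + c)/((π/L)² + 1).
Simplifying, α = (-25 + 4*π^2)/(25 + 4*π^2).


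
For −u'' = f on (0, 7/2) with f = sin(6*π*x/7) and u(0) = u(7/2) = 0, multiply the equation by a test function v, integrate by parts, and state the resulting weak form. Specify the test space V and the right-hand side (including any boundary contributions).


V = H^1_0(0, 7/2) (so v(0) = v(7/2) = 0); weak form: ∫_0^7/2 u'v' dx = ∫_0^7/2 (sin(6*π*x/7)) v dx for all v ∈ V.

Multiply both sides by a test function v and integrate from 0 to 7/2:
  ∫_0^7/2 −u''(x) v(x) dx = ∫_0^7/2 f(x) v(x) dx.
Integrate the LHS by parts once:
  ∫_0^7/2 −u'' v dx = −[u'(x) v(x)]_0^7/2 + ∫_0^7/2 u'(x) v'(x) dx.
Thus ∫_0^7/2 u'(x) v'(x) dx = ∫_0^7/2 f(x) v(x) dx + [u'(x) v(x)]_0^7/2.
Choose V so that boundary terms are either known or forced to vanish.
u is Dirichlet: u(0) = u(7/2) = 0. Let V = H^1_0(0, 7/2); then v(0) = v(7/2) = 0, and [u' v]_0^7/2 = 0.
Weak formulation: find u (satisfying any essential BC) such that ∫_0^7/2 u'(x) v'(x) dx = ∫_0^7/2 f v dx for all v ∈ V.
Substituting f(x) = sin(6*π*x/7), the right-hand side is ∫_0^7/2 (sin(6*π*x/7)) v dx.


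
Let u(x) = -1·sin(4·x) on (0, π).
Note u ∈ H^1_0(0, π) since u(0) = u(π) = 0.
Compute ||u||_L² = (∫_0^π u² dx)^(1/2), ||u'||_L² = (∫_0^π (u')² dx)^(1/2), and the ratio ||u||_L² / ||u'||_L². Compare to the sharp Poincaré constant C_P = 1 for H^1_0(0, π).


||u||_L² / ||u'||_L² = 1/4 < C_P = 1.

u(x) = -1·sin(4·x), so u'(x) = -4*cos(4*x).
Writing u(x) = A·sin(kπx/L) with A = -1 and k = 4, use ∫_0^L sin²(kπx/L) dx = L/2 and ∫_0^L cos²(kπx/L) dx = L/2.
u² = 1·sin²(4·x) and (u')² = 16·cos²(4·x), and each of sin², cos² integrates to L/2 = π/2 over (0, π).
∫_0^π u² dx = π/2, so ||u||_L² = sqrt(2)*sqrt(π)/2.
∫_0^π (u')² dx = 8*π, so ||u'||_L² = 2*sqrt(2)*sqrt(π).
Ratio ||u||_L² / ||u'||_L² = 1/4.
Sharp Poincaré constant on H^1_0(0, π) is C_P = L/π = 1, achieved by sin(x).
This is the k = 4 harmonic; the ratio L/(kπ) is strictly less than C_P = L/π, consistent with the sharp inequality ||u||_L² ≤ C_P ||u'||_L².


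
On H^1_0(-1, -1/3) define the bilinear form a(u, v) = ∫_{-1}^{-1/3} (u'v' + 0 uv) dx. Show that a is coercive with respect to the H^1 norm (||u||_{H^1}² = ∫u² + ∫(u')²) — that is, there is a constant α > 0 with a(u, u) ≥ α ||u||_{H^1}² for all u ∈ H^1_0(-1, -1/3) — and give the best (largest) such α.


α = 9*π^2/(4 + 9*π^2)

Coercivity of a(·,·) on H^1_0(-1, -1/3) means a(u, u) ≥ α ||u||_{H^1}² for every u ∈ H^1_0.
The interval has length L = 2/3, and Poincaré/coercivity depend only on L. Here a(u, u) = ∫(u')² + (0)·∫u².
Here c = 0, so a(u,u) = ∫(u')² alone. The condition a(u,u) ≥ α||u||_{H^1}² reads (1−α)∫(u')² ≥ (α−c)∫u². Any admissible α is ≤ 1 (rapidly oscillating u have ∫u²/∫(u')² → 0), and α = 1 would force 0 ≥ (1−c)∫u², impossible since c < 1; so 1−α > 0. By the sharp Poincaré inequality on H^1_0 of an interval of length L, ∫(u')² ≥ (π/L)²∫u² with equality for the first sine mode sin(π(x−x₀)/L) (x₀ the left endpoint), so the inequality holds for all u iff (1−α)(π/L)² ≥ α − c, i.e. α ≤ ((π/L)² + c)/((π/L)² + 1) = (1 + c(L/π)²)/(1 + (L/π)²). (Direct route, valid since c ≤ 0: Poincaré gives c∫u² ≥ c(L/π)²∫(u')², so a(u,u) ≥ (1 + c(L/π)²)∫(u')², while ||u||_{H^1}² ≤ (1 + (L/π)²)∫(u')²; dividing yields the same α.) With (π/L)² = 9*π^2/4 and c = 0, the largest admissible constant is α = ((π/L)² + c)/((π/L)² + 1).
Simplifying, α = 9*π^2/(4 + 9*π^2).


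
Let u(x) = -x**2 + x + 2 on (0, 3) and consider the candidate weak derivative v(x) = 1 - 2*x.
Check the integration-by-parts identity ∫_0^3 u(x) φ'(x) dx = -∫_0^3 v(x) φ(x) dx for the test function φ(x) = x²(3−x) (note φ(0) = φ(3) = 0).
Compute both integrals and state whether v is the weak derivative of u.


LHS = 351/20, RHS = 351/20. Yes, v = u' weakly.

u(x) = -x**2 + x + 2, classical derivative u'(x) = 1 - 2*x.
φ(x) = x²(3−x), so φ'(x) = 3*x*(2 - x).
Note φ(0) = φ(3) = 0, so the boundary term u·φ vanishes.
LHS = ∫_0^3 u(x) φ'(x) dx = ∫_0^3 (3*x^4 - 9*x^3 + 12*x) dx. Term by term:
  ∫_0^3 3*x^4 dx = 729/5;  ∫_0^3 -9*x^3 dx = -729/4;  ∫_0^3 12*x dx = 54.
Sum: 729/5 − 729/4 + 54 = 351/20.
So LHS = 351/20.
∫_0^3 v(x) φ(x) dx = ∫_0^3 (2*x^4 - 7*x^3 + 3*x^2) dx. Term by term:
  ∫_0^3 2*x^4 dx = 486/5;  ∫_0^3 -7*x^3 dx = -567/4;  ∫_0^3 3*x^2 dx = 27.
Sum: 486/5 − 567/4 + 27 = -351/20.
So RHS = -∫_0^3 v(x) φ(x) dx = 351/20.
LHS = RHS, so the identity holds for this test φ.
Moreover u is smooth here and v(x) = u'(x) = 1 - 2*x pointwise, so the identity holds for every test function. Hence v is the weak derivative of u.


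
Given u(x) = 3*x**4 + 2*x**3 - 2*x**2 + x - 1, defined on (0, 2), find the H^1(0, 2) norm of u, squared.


||u||_{H^1}^2 = 469384/105

The H^1 norm (squared) on an interval (0, L) is
  ||u||_{H^1}^2 = ∫_0^L u(x)^2 dx + ∫_0^L u'(x)^2 dx.
Compute u'(x) = 12*x**3 + 6*x**2 - 4*x + 1.
Then u(x)^2 = 9*x**8 + 12*x**7 - 8*x**6 - 2*x**5 + 2*x**4 - 8*x**3 + 5*x**2 - 2*x + 1 and u'(x)^2 = 144*x**6 + 144*x**5 - 60*x**4 - 24*x**3 + 28*x**2 - 8*x + 1.
Integrate each monomial from 0 to 2 using ∫_0^2 c·x^n dx = c·2^(n+1)/(n+1):
  ∫_0^2 u(x)^2 dx = ∫_0^2 (9*x^8 + 12*x^7 - 8*x^6 - 2*x^5 + 2*x^4 - 8*x^3 + 5*x^2 - 2*x + 1) dx. Term by term:
    ∫_0^2 9*x^8 dx = 512;  ∫_0^2 12*x^7 dx = 384;  ∫_0^2 -8*x^6 dx = -1024/7;
    ∫_0^2 -2*x^5 dx = -64/3;  ∫_0^2 2*x^4 dx = 64/5;  ∫_0^2 -8*x^3 dx = -32;
    ∫_0^2 5*x^2 dx = 40/3;  ∫_0^2 -2*x dx = -4;  ∫_0^2 1 dx = 2.
  Sum: 512 + 384 − 1024/7 − 64/3 + 64/5 − 32 + 40/3 − 4 + 2 = 25218/35.
  ∫_0^2 u'(x)^2 dx = ∫_0^2 (144*x^6 + 144*x^5 - 60*x^4 - 24*x^3 + 28*x^2 - 8*x + 1) dx. Term by term:
    ∫_0^2 144*x^6 dx = 18432/7;  ∫_0^2 144*x^5 dx = 1536;  ∫_0^2 -60*x^4 dx = -384;
    ∫_0^2 -24*x^3 dx = -96;  ∫_0^2 28*x^2 dx = 224/3;  ∫_0^2 -8*x dx = -16;
    ∫_0^2 1 dx = 2.
  Sum: 18432/7 + 1536 − 384 − 96 + 224/3 − 16 + 2 = 78746/21.
Adding: ||u||_{H^1}^2 = 25218/35 + 78746/21 = 469384/105.


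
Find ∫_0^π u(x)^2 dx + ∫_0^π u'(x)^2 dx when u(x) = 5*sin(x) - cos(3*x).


||u||_{H^1(0,π)}^2 = 30*π

u'(x) = 3*sin(3*x) + 5*cos(x).
Expand u² and (u')² and integrate term by term on (0, π), using: for integers n ≥ 1, ∫_0^π sin²(nx) dx = ∫_0^π cos²(nx) dx = π/2; for n ≠ n', ∫_0^π sin(nx)sin(n'x) dx = ∫_0^π cos(nx)cos(n'x) dx = 0; and by product-to-sum, ∫_0^π sin(nx)cos(n'x) dx = ½∫_0^π [sin((n+n')x) + sin((n−n')x)] dx, which is 0 when n+n' is even and 2n/(n²−n'²) when n+n' is odd (it need not vanish on (0, π)).
  u² squared terms: (-1)²·∫cos(3x)² dx = 1·π/2 = π/2;  (5)²·∫sin(x)² dx = 25·π/2 = 25*π/2.
  u² cross terms: 2·(-1)·(5)·∫cos(3x)·sin(x) dx = -10·(0) = 0.
  So ∫_0^π u² dx = π/2 + 25*π/2 + 0 = 13*π.
  (u')² squared terms: (3)²·∫sin(3x)² dx = 9·π/2 = 9*π/2;  (5)²·∫cos(x)² dx = 25·π/2 = 25*π/2.
  (u')² cross terms: 2·(3)·(5)·∫sin(3x)·cos(x) dx = 30·(0) = 0.
  So ∫_0^π (u')² dx = 9*π/2 + 25*π/2 + 0 = 17*π.
||u||_{H^1}^2 = (13*π) + (17*π) = 30*π.


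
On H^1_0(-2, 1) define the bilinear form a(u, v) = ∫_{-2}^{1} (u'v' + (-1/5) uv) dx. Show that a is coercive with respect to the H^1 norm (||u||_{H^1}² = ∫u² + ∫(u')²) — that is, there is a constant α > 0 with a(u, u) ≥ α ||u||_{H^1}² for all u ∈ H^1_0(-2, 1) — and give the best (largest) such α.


α = (-9/5 + π^2)/(9 + π^2)

Coercivity of a(·,·) on H^1_0(-2, 1) means a(u, u) ≥ α ||u||_{H^1}² for every u ∈ H^1_0.
The interval has length L = 3, and Poincaré/coercivity depend only on L. Here a(u, u) = ∫(u')² + (-1/5)·∫u².
Here c = -1/5 < 0 with |c| < (π/L)² = π^2/9, so coercivity still holds. The condition a(u,u) ≥ α||u||_{H^1}² reads (1−α)∫(u')² ≥ (α−c)∫u². Any admissible α is ≤ 1 (rapidly oscillating u have ∫u²/∫(u')² → 0), and α = 1 would force 0 ≥ (1−c)∫u², impossible since c < 1; so 1−α > 0. By the sharp Poincaré inequality on H^1_0 of an interval of length L, ∫(u')² ≥ (π/L)²∫u² with equality for the first sine mode sin(π(x−x₀)/L) (x₀ the left endpoint), so the inequality holds for all u iff (1−α)(π/L)² ≥ α − c, i.e. α ≤ ((π/L)² + c)/((π/L)² + 1) = (1 + c(L/π)²)/(1 + (L/π)²). (Direct route, valid since c ≤ 0: Poincaré gives c∫u² ≥ c(L/π)²∫(u')², so a(u,u) ≥ (1 + c(L/π)²)∫(u')², while ||u||_{H^1}² ≤ (1 + (L/π)²)∫(u')²; dividing yields the same α.) With (π/L)² = π^2/9 and c = -1/5, the largest admissible constant is α = ((π/L)² + c)/((π/L)² + 1).
Simplifying, α = (-9/5 + π^2)/(9 + π^2).


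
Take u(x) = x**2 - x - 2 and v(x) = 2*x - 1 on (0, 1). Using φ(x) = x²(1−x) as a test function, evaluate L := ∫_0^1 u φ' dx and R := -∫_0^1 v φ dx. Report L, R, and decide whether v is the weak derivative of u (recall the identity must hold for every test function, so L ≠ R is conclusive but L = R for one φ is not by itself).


LHS = -1/60, RHS = -1/60. Yes, v = u' weakly.

u(x) = x**2 - x - 2, classical derivative u'(x) = 2*x - 1.
φ(x) = x²(1−x), so φ'(x) = x*(2 - 3*x).
Note φ(0) = φ(1) = 0, so the boundary term u·φ vanishes.
LHS = ∫_0^1 u(x) φ'(x) dx = ∫_0^1 (-3*x^4 + 5*x^3 + 4*x^2 - 4*x) dx. Term by term:
  ∫_0^1 -3*x^4 dx = -3/5;  ∫_0^1 5*x^3 dx = 5/4;  ∫_0^1 4*x^2 dx = 4/3;
  ∫_0^1 -4*x dx = -2.
Sum: -3/5 + 5/4 + 4/3 − 2 = -1/60.
So LHS = -1/60.
∫_0^1 v(x) φ(x) dx = ∫_0^1 (-2*x^4 + 3*x^3 - x^2) dx. Term by term:
  ∫_0^1 -2*x^4 dx = -2/5;  ∫_0^1 3*x^3 dx = 3/4;  ∫_0^1 -x^2 dx = -1/3.
Sum: -2/5 + 3/4 − 1/3 = 1/60.
So RHS = -∫_0^1 v(x) φ(x) dx = -1/60.
LHS = RHS, so the identity holds for this test φ.
Moreover u is smooth here and v(x) = u'(x) = 2*x - 1 pointwise, so the identity holds for every test function. Hence v is the weak derivative of u.


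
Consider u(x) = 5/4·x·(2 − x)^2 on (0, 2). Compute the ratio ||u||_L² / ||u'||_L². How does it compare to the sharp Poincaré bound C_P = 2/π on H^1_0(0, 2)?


||u||_L² / ||u'||_L² = sqrt(14)/7 < C_P = 2/π.

u(x) = 5/4·x·(2 − x)^2, so u'(x) = 15*x^2/4 - 10*x + 5.
u(x) = 5/4·x·(2 − x)^2 vanishes at x = 0 and x = 2, so u ∈ H^1_0(0, 2). Differentiate via the product rule and integrate the resulting polynomials term by term.
  ∫_0^2 u² dx = ∫_0^2 (25*x^6/16 - 25*x^5/2 + 75*x^4/2 - 50*x^3 + 25*x^2) dx. Term by term:
    ∫_0^2 25*x^6/16 dx = 200/7;  ∫_0^2 -25*x^5/2 dx = -400/3;  ∫_0^2 75*x^4/2 dx = 240;
    ∫_0^2 -50*x^3 dx = -200;  ∫_0^2 25*x^2 dx = 200/3.
  Sum: 200/7 − 400/3 + 240 − 200 + 200/3 = 40/21.
  ∫_0^2 (u')² dx = ∫_0^2 (225*x^4/16 - 75*x^3 + 275*x^2/2 - 100*x + 25) dx. Term by term:
    ∫_0^2 225*x^4/16 dx = 90;  ∫_0^2 -75*x^3 dx = -300;  ∫_0^2 275*x^2/2 dx = 1100/3;
    ∫_0^2 -100*x dx = -200;  ∫_0^2 25 dx = 50.
  Sum: 90 − 300 + 1100/3 − 200 + 50 = 20/3.
∫_0^2 u² dx = 40/21, so ||u||_L² = 2*sqrt(210)/21.
∫_0^2 (u')² dx = 20/3, so ||u'||_L² = 2*sqrt(15)/3.
Ratio ||u||_L² / ||u'||_L² = sqrt(14)/7.
Sharp Poincaré constant on H^1_0(0, 2) is C_P = L/π = 2/π, achieved by sin(π/2·x).
A polynomial bump cannot attain the sharp Poincaré constant (only the first sine eigenfunction does), so the ratio is strictly less than C_P, consistent with ||u||_L² ≤ C_P ||u'||_L².


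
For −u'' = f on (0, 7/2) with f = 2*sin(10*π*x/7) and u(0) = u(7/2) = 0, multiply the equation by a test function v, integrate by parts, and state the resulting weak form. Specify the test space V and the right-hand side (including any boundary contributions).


V = H^1_0(0, 7/2) (so v(0) = v(7/2) = 0); weak form: ∫_0^7/2 u'v' dx = ∫_0^7/2 (2*sin(10*π*x/7)) v dx for all v ∈ V.

Multiply both sides by a test function v and integrate from 0 to 7/2:
  ∫_0^7/2 −u''(x) v(x) dx = ∫_0^7/2 f(x) v(x) dx.
Integrate the LHS by parts once:
  ∫_0^7/2 −u'' v dx = −[u'(x) v(x)]_0^7/2 + ∫_0^7/2 u'(x) v'(x) dx.
Thus ∫_0^7/2 u'(x) v'(x) dx = ∫_0^7/2 f(x) v(x) dx + [u'(x) v(x)]_0^7/2.
Choose V so that boundary terms are either known or forced to vanish.
u is Dirichlet: u(0) = u(7/2) = 0. Let V = H^1_0(0, 7/2); then v(0) = v(7/2) = 0, and [u' v]_0^7/2 = 0.
Weak formulation: find u (satisfying any essential BC) such that ∫_0^7/2 u'(x) v'(x) dx = ∫_0^7/2 f v dx for all v ∈ V.
Substituting f(x) = 2*sin(10*π*x/7), the right-hand side is ∫_0^7/2 (2*sin(10*π*x/7)) v dx.


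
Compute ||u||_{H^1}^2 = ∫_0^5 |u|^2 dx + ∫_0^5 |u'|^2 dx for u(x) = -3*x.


||u||_{H^1}^2 = 420

The H^1 norm (squared) on an interval (0, L) is
  ||u||_{H^1}^2 = ∫_0^L u(x)^2 dx + ∫_0^L u'(x)^2 dx.
Compute u'(x) = -3.
Then u(x)^2 = 9*x**2 and u'(x)^2 = 9.
Integrate each monomial from 0 to 5 using ∫_0^5 c·x^n dx = c·5^(n+1)/(n+1):
  ∫_0^5 u(x)^2 dx = ∫_0^5 (9*x^2) dx. Term by term:
    ∫_0^5 9*x^2 dx = 375.
  ∫_0^5 u'(x)^2 dx = ∫_0^5 (9) dx. Term by term:
    ∫_0^5 9 dx = 45.
Adding: ||u||_{H^1}^2 = 375 + 45 = 420.


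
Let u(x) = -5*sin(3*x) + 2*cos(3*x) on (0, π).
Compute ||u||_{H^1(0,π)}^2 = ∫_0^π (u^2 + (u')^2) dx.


||u||_{H^1(0,π)}^2 = 145*π

u'(x) = -6*sin(3*x) - 15*cos(3*x).
Expand u² and (u')² and integrate term by term on (0, π), using: for integers n ≥ 1, ∫_0^π sin²(nx) dx = ∫_0^π cos²(nx) dx = π/2; for n ≠ n', ∫_0^π sin(nx)sin(n'x) dx = ∫_0^π cos(nx)cos(n'x) dx = 0; and by product-to-sum, ∫_0^π sin(nx)cos(n'x) dx = ½∫_0^π [sin((n+n')x) + sin((n−n')x)] dx, which is 0 when n+n' is even and 2n/(n²−n'²) when n+n' is odd (it need not vanish on (0, π)).
  u² squared terms: (-5)²·∫sin(3x)² dx = 25·π/2 = 25*π/2;  (2)²·∫cos(3x)² dx = 4·π/2 = 2*π.
  u² cross terms: 2·(-5)·(2)·∫sin(3x)·cos(3x) dx = -20·(0) = 0.
  So ∫_0^π u² dx = 25*π/2 + 2*π + 0 = 29*π/2.
  (u')² squared terms: (-15)²·∫cos(3x)² dx = 225·π/2 = 225*π/2;  (-6)²·∫sin(3x)² dx = 36·π/2 = 18*π.
  (u')² cross terms: 2·(-15)·(-6)·∫cos(3x)·sin(3x) dx = 180·(0) = 0.
  So ∫_0^π (u')² dx = 225*π/2 + 18*π + 0 = 261*π/2.
||u||_{H^1}^2 = (29*π/2) + (261*π/2) = 145*π.


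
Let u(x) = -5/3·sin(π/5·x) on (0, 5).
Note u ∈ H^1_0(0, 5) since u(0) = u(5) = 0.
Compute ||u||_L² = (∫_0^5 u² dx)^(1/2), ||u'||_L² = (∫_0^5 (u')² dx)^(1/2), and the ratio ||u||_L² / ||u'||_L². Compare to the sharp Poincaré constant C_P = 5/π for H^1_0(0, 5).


||u||_L² / ||u'||_L² = 5/π = C_P.

u(x) = -5/3·sin(π/5·x), so u'(x) = -π*cos(π*x/5)/3.
Writing u(x) = A·sin(kπx/L) with A = -5/3 and k = 1, use ∫_0^L sin²(kπx/L) dx = L/2 and ∫_0^L cos²(kπx/L) dx = L/2.
u² = 25/9·sin²(π/5·x) and (u')² = π^2/9·cos²(π/5·x), and each of sin², cos² integrates to L/2 = 5/2 over (0, 5).
∫_0^5 u² dx = 125/18, so ||u||_L² = 5*sqrt(10)/6.
∫_0^5 (u')² dx = 5*π^2/18, so ||u'||_L² = sqrt(10)*π/6.
Ratio ||u||_L² / ||u'||_L² = 5/π.
Sharp Poincaré constant on H^1_0(0, 5) is C_P = L/π = 5/π, achieved by sin(π/5·x).
This is the k = 1 eigenfunction (up to amplitude), so the ratio equals the sharp Poincaré constant exactly.


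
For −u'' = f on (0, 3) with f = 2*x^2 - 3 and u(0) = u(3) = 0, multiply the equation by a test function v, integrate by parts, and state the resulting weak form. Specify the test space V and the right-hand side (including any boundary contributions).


V = H^1_0(0, 3) (so v(0) = v(3) = 0); weak form: ∫_0^3 u'v' dx = ∫_0^3 (2*x^2 - 3) v dx for all v ∈ V.

Multiply both sides by a test function v and integrate from 0 to 3:
  ∫_0^3 −u''(x) v(x) dx = ∫_0^3 f(x) v(x) dx.
Integrate the LHS by parts once:
  ∫_0^3 −u'' v dx = −[u'(x) v(x)]_0^3 + ∫_0^3 u'(x) v'(x) dx.
Thus ∫_0^3 u'(x) v'(x) dx = ∫_0^3 f(x) v(x) dx + [u'(x) v(x)]_0^3.
Choose V so that boundary terms are either known or forced to vanish.
u is Dirichlet: u(0) = u(3) = 0. Let V = H^1_0(0, 3); then v(0) = v(3) = 0, and [u' v]_0^3 = 0.
Weak formulation: find u (satisfying any essential BC) such that ∫_0^3 u'(x) v'(x) dx = ∫_0^3 f v dx for all v ∈ V.
Substituting f(x) = 2*x^2 - 3, the right-hand side is ∫_0^3 (2*x^2 - 3) v dx.


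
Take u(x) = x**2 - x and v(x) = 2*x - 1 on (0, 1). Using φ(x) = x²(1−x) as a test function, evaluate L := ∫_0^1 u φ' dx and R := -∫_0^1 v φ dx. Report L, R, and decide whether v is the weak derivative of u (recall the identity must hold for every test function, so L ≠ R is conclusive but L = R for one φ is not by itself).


LHS = -1/60, RHS = -1/60. Yes, v = u' weakly.

u(x) = x**2 - x, classical derivative u'(x) = 2*x - 1.
φ(x) = x²(1−x), so φ'(x) = x*(2 - 3*x).
Note φ(0) = φ(1) = 0, so the boundary term u·φ vanishes.
LHS = ∫_0^1 u(x) φ'(x) dx = ∫_0^1 (-3*x^4 + 5*x^3 - 2*x^2) dx. Term by term:
  ∫_0^1 -3*x^4 dx = -3/5;  ∫_0^1 5*x^3 dx = 5/4;  ∫_0^1 -2*x^2 dx = -2/3.
Sum: -3/5 + 5/4 − 2/3 = -1/60.
So LHS = -1/60.
∫_0^1 v(x) φ(x) dx = ∫_0^1 (-2*x^4 + 3*x^3 - x^2) dx. Term by term:
  ∫_0^1 -2*x^4 dx = -2/5;  ∫_0^1 3*x^3 dx = 3/4;  ∫_0^1 -x^2 dx = -1/3.
Sum: -2/5 + 3/4 − 1/3 = 1/60.
So RHS = -∫_0^1 v(x) φ(x) dx = -1/60.
LHS = RHS, so the identity holds for this test φ.
Moreover u is smooth here and v(x) = u'(x) = 2*x - 1 pointwise, so the identity holds for every test function. Hence v is the weak derivative of u.


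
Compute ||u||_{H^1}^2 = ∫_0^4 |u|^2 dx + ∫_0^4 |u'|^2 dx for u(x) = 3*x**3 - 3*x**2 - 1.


||u||_{H^1}^2 = 145692/7

The H^1 norm (squared) on an interval (0, L) is
  ||u||_{H^1}^2 = ∫_0^L u(x)^2 dx + ∫_0^L u'(x)^2 dx.
Compute u'(x) = 9*x**2 - 6*x.
Then u(x)^2 = 9*x**6 - 18*x**5 + 9*x**4 - 6*x**3 + 6*x**2 + 1 and u'(x)^2 = 81*x**4 - 108*x**3 + 36*x**2.
Integrate each monomial from 0 to 4 using ∫_0^4 c·x^n dx = c·4^(n+1)/(n+1):
  ∫_0^4 u(x)^2 dx = ∫_0^4 (9*x^6 - 18*x^5 + 9*x^4 - 6*x^3 + 6*x^2 + 1) dx. Term by term:
    ∫_0^4 9*x^6 dx = 147456/7;  ∫_0^4 -18*x^5 dx = -12288;  ∫_0^4 9*x^4 dx = 9216/5;
    ∫_0^4 -6*x^3 dx = -384;  ∫_0^4 6*x^2 dx = 128;  ∫_0^4 1 dx = 4.
  Sum: 147456/7 − 12288 + 9216/5 − 384 + 128 + 4 = 362892/35.
  ∫_0^4 u'(x)^2 dx = ∫_0^4 (81*x^4 - 108*x^3 + 36*x^2) dx. Term by term:
    ∫_0^4 81*x^4 dx = 82944/5;  ∫_0^4 -108*x^3 dx = -6912;  ∫_0^4 36*x^2 dx = 768.
  Sum: 82944/5 − 6912 + 768 = 52224/5.
Adding: ||u||_{H^1}^2 = 362892/35 + 52224/5 = 145692/7.


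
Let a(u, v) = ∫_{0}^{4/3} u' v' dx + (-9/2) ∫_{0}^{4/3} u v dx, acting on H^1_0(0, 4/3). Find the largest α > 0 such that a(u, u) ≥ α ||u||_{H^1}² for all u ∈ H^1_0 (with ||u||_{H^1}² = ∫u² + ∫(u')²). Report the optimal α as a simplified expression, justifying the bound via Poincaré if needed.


α = 9*(-8 + π^2)/(16 + 9*π^2)

Coercivity of a(·,·) on H^1_0(0, 4/3) means a(u, u) ≥ α ||u||_{H^1}² for every u ∈ H^1_0.
The interval has length L = 4/3, and Poincaré/coercivity depend only on L. Here a(u, u) = ∫(u')² + (-9/2)·∫u².
Here c = -9/2 < 0 with |c| < (π/L)² = 9*π^2/16, so coercivity still holds. The condition a(u,u) ≥ α||u||_{H^1}² reads (1−α)∫(u')² ≥ (α−c)∫u². Any admissible α is ≤ 1 (rapidly oscillating u have ∫u²/∫(u')² → 0), and α = 1 would force 0 ≥ (1−c)∫u², impossible since c < 1; so 1−α > 0. By the sharp Poincaré inequality on H^1_0 of an interval of length L, ∫(u')² ≥ (π/L)²∫u² with equality for the first sine mode sin(π(x−x₀)/L) (x₀ the left endpoint), so the inequality holds for all u iff (1−α)(π/L)² ≥ α − c, i.e. α ≤ ((π/L)² + c)/((π/L)² + 1) = (1 + c(L/π)²)/(1 + (L/π)²). (Direct route, valid since c ≤ 0: Poincaré gives c∫u² ≥ c(L/π)²∫(u')², so a(u,u) ≥ (1 + c(L/π)²)∫(u')², while ||u||_{H^1}² ≤ (1 + (L/π)²)∫(u')²; dividing yields the same α.) With (π/L)² = 9*π^2/16 and c = -9/2, the largest admissible constant is α = ((π/L)² + c)/((π/L)² + 1).
Simplifying, α = 9*(-8 + π^2)/(16 + 9*π^2).
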